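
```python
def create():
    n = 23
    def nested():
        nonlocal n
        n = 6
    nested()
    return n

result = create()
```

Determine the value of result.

Step 1: create() sets n = 23.
Step 2: nested() uses nonlocal to reassign n = 6.
Step 3: result = 6

The answer is 6.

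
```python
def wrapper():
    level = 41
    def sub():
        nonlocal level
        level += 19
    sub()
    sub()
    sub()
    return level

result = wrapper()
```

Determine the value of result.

Step 1: level starts at 41.
Step 2: sub() is called 3 times, each adding 19.
Step 3: level = 41 + 19 * 3 = 98

The answer is 98.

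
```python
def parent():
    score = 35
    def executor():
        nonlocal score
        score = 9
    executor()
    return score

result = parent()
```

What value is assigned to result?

Step 1: parent() sets score = 35.
Step 2: executor() uses nonlocal to reassign score = 9.
Step 3: result = 9

The answer is 9.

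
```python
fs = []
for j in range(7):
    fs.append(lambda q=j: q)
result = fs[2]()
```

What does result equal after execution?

Step 1: Default argument q=j captures j's value at each iteration.
Step 2: fs[2] captured q = 2 when j was 2.
Step 3: result = 2

The answer is 2.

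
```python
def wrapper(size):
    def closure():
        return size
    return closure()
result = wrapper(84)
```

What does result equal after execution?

Step 1: wrapper(84) binds parameter size = 84.
Step 2: closure() looks up size in enclosing scope and finds the parameter size = 84.
Step 3: result = 84

The answer is 84.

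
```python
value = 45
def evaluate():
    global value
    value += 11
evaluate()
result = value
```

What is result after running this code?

Step 1: value = 45 globally.
Step 2: evaluate() modifies global value: value += 11 = 56.
Step 3: result = 56

The answer is 56.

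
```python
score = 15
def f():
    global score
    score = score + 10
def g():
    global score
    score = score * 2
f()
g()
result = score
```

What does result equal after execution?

Step 1: score = 15.
Step 2: f() adds 10: score = 15 + 10 = 25.
Step 3: g() doubles: score = 25 * 2 = 50.
Step 4: result = 50

The answer is 50.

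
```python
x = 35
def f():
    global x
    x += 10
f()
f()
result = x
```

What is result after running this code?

Step 1: x = 35.
Step 2: First f(): x = 35 + 10 = 45.
Step 3: Second f(): x = 45 + 10 = 55. result = 55

The answer is 55.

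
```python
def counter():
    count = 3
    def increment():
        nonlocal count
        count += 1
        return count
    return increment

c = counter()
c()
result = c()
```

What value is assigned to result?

Step 1: counter() creates closure with count = 3.
Step 2: Each c() call increments count via nonlocal. After 2 calls: 3 + 2 = 5.
Step 3: result = 5

The answer is 5.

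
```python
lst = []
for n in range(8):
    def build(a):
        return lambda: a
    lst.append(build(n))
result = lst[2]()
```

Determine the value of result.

Step 1: build(n) creates a new scope capturing a = n at call time.
Step 2: lst[2] = build(2), so its lambda captures a = 2.
Step 3: result = 2 (closure factory fixes late binding)

The answer is 2.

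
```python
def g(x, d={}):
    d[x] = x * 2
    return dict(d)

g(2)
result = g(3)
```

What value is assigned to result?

Step 1: Mutable default dict is shared across calls.
Step 2: First call adds 2: 4. Second call adds 3: 6.
Step 3: result = {2: 4, 3: 6}

The answer is {2: 4, 3: 6}.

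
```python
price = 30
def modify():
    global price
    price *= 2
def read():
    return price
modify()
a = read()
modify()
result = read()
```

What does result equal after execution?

Step 1: price = 30.
Step 2: First modify(): price = 30 * 2 = 60.
Step 3: Second modify(): price = 60 * 2 = 120.
Step 4: read() returns 120

The answer is 120.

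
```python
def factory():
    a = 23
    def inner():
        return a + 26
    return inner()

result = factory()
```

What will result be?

Step 1: factory() defines a = 23.
Step 2: inner() reads a = 23 from enclosing scope, returns 23 + 26 = 49.
Step 3: result = 49

The answer is 49.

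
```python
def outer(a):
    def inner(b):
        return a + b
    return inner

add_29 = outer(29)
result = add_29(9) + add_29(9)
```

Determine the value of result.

Step 1: add_29 captures a = 29.
Step 2: add_29(9) = 29 + 9 = 38, called twice.
Step 3: result = 38 + 38 = 76

The answer is 76.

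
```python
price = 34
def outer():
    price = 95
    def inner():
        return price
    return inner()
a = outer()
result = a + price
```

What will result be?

Step 1: outer() has local price = 95. inner() reads from enclosing.
Step 2: outer() returns 95. Global price = 34 unchanged.
Step 3: result = 95 + 34 = 129

The answer is 129.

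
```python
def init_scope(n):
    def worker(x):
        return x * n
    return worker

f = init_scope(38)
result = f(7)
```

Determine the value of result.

Step 1: init_scope(38) creates a closure capturing n = 38.
Step 2: f(7) computes 7 * 38 = 266.
Step 3: result = 266

The answer is 266.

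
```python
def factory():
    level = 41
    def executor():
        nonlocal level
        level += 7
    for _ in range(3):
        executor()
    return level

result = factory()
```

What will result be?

Step 1: level = 41.
Step 2: executor() is called 3 times in a loop, each adding 7 via nonlocal.
Step 3: level = 41 + 7 * 3 = 62

The answer is 62.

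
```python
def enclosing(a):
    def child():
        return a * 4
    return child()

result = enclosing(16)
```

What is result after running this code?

Step 1: enclosing(16) binds parameter a = 16.
Step 2: child() accesses a = 16 from enclosing scope.
Step 3: result = 16 * 4 = 64

The answer is 64.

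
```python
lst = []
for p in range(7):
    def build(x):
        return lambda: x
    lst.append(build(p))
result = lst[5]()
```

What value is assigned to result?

Step 1: build(p) creates a new scope capturing x = p at call time.
Step 2: lst[5] = build(5), so its lambda captures x = 5.
Step 3: result = 5 (closure factory fixes late binding)

The answer is 5.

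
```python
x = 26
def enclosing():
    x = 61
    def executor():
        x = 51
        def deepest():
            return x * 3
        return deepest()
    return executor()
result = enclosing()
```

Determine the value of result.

Step 1: deepest() looks up x through LEGB: not local, finds x = 51 in enclosing executor().
Step 2: Returns 51 * 3 = 153.
Step 3: result = 153

The answer is 153.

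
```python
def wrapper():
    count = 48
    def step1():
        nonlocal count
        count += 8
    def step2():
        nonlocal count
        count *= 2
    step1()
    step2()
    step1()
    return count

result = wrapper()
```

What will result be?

Step 1: count = 48.
Step 2: step1(): count = 48 + 8 = 56.
Step 3: step2(): count = 56 * 2 = 112.
Step 4: step1(): count = 112 + 8 = 120. result = 120

The answer is 120.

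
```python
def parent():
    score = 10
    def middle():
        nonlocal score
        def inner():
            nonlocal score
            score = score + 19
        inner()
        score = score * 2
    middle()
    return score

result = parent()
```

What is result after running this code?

Step 1: score = 10.
Step 2: inner() adds 19: score = 10 + 19 = 29.
Step 3: middle() doubles: score = 29 * 2 = 58.
Step 4: result = 58

The answer is 58.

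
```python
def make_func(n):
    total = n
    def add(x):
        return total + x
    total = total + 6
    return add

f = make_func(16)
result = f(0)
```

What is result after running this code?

Step 1: make_func(16) sets total = 16, then total = 16 + 6 = 22.
Step 2: Closures capture by reference, so add sees total = 22.
Step 3: f(0) returns 22 + 0 = 22

The answer is 22.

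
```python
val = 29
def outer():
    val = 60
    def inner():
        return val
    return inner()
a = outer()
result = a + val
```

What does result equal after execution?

Step 1: outer() has local val = 60. inner() reads from enclosing.
Step 2: outer() returns 60. Global val = 29 unchanged.
Step 3: result = 60 + 29 = 89

The answer is 89.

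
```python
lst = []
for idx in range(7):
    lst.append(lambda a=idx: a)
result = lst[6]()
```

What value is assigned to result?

Step 1: Default argument a=idx captures idx's value at each iteration.
Step 2: lst[6] captured a = 6 when idx was 6.
Step 3: result = 6

The answer is 6.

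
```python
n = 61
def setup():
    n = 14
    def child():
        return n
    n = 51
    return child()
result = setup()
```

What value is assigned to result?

Step 1: setup() sets n = 14, then later n = 51.
Step 2: child() is called after n is reassigned to 51. Closures capture variables by reference, not by value.
Step 3: result = 51

The answer is 51.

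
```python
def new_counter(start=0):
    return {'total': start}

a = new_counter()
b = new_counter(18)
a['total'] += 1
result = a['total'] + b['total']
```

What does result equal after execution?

Step 1: new_counter() returns a new dict each call (immutable default 0).
Step 2: a = {'total': 0}, b = {'total': 18}.
Step 3: a['total'] += 1 = 1. result = 1 + 18 = 19

The answer is 19.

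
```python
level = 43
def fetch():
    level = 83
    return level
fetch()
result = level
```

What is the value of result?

Step 1: Global level = 43.
Step 2: fetch() creates local level = 83 (shadow, not modification).
Step 3: After fetch() returns, global level is unchanged. result = 43

The answer is 43.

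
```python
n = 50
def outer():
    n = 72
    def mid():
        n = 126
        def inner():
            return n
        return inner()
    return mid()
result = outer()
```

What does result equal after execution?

Step 1: Three levels of shadowing: global 50, outer 72, mid 126.
Step 2: inner() finds n = 126 in enclosing mid() scope.
Step 3: result = 126

The answer is 126.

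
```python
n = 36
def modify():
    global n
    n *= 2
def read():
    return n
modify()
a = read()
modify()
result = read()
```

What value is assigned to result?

Step 1: n = 36.
Step 2: First modify(): n = 36 * 2 = 72.
Step 3: Second modify(): n = 72 * 2 = 144.
Step 4: read() returns 144

The answer is 144.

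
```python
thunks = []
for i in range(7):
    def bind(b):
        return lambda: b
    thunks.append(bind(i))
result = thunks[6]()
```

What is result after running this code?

Step 1: bind(i) creates a new scope capturing b = i at call time.
Step 2: thunks[6] = bind(6), so its lambda captures b = 6.
Step 3: result = 6 (closure factory fixes late binding)

The answer is 6.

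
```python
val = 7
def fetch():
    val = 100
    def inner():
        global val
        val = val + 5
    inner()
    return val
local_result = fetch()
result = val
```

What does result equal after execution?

Step 1: Global val = 7. fetch() creates local val = 100.
Step 2: inner() declares global val and adds 5: global val = 7 + 5 = 12.
Step 3: fetch() returns its local val = 100 (unaffected by inner).
Step 4: result = global val = 12

The answer is 12.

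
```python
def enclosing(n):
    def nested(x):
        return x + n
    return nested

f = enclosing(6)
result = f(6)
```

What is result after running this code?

Step 1: enclosing(6) creates a closure that captures n = 6.
Step 2: f(6) calls the closure with x = 6, returning 6 + 6 = 12.
Step 3: result = 12

The answer is 12.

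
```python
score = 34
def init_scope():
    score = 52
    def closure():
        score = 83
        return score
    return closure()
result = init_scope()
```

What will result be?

Step 1: Three scopes define score: global (34), init_scope (52), closure (83).
Step 2: closure() has its own local score = 83, which shadows both enclosing and global.
Step 3: result = 83 (local wins in LEGB)

The answer is 83.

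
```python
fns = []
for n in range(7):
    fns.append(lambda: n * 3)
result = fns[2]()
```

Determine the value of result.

Step 1: All lambdas reference the same variable n (late binding).
Step 2: After the loop, n = 6. Every lambda returns n * 3.
Step 3: fns[2]() = 6 * 3 = 18

The answer is 18.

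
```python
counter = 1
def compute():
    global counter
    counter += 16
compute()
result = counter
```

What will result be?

Step 1: counter = 1 globally.
Step 2: compute() modifies global counter: counter += 16 = 17.
Step 3: result = 17

The answer is 17.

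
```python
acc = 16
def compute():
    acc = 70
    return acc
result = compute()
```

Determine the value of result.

Step 1: Global acc = 16.
Step 2: compute() creates local acc = 70, shadowing the global.
Step 3: Returns local acc = 70. result = 70

The answer is 70.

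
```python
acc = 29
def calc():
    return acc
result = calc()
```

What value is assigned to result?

Step 1: acc = 29 is defined in the global scope.
Step 2: calc() looks up acc. No local acc exists, so Python checks the global scope via LEGB rule and finds acc = 29.
Step 3: result = 29

The answer is 29.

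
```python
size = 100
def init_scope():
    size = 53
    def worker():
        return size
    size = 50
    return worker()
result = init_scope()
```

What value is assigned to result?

Step 1: init_scope() sets size = 53, then later size = 50.
Step 2: worker() is called after size is reassigned to 50. Closures capture variables by reference, not by value.
Step 3: result = 50

The answer is 50.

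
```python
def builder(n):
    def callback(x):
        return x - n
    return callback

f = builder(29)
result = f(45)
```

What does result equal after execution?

Step 1: builder(29) creates a closure capturing n = 29.
Step 2: f(45) computes 45 - 29 = 16.
Step 3: result = 16

The answer is 16.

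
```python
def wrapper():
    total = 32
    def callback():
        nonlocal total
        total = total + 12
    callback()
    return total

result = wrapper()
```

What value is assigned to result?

Step 1: wrapper() sets total = 32.
Step 2: callback() uses nonlocal to modify total in wrapper's scope: total = 32 + 12 = 44.
Step 3: wrapper() returns the modified total = 44

The answer is 44.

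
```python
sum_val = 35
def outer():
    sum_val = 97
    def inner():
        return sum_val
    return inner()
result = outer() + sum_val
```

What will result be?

Step 1: Global sum_val = 35. outer() shadows with sum_val = 97.
Step 2: inner() returns enclosing sum_val = 97. outer() = 97.
Step 3: result = 97 + global sum_val (35) = 132

The answer is 132.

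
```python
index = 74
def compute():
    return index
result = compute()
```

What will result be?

Step 1: index = 74 is defined in the global scope.
Step 2: compute() looks up index. No local index exists, so Python checks the global scope via LEGB rule and finds index = 74.
Step 3: result = 74

The answer is 74.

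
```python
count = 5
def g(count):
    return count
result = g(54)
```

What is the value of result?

Step 1: Global count = 5.
Step 2: g(54) takes parameter count = 54, which shadows the global.
Step 3: result = 54

The answer is 54.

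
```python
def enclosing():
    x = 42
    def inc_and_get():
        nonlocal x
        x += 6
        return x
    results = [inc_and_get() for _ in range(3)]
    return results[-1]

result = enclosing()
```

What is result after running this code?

Step 1: x = 42.
Step 2: Three calls to inc_and_get(), each adding 6.
Step 3: Last value = 42 + 6 * 3 = 60

The answer is 60.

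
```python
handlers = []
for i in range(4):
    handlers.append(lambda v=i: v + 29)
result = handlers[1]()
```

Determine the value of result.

Step 1: Default argument v=i captures i's value at definition time.
Step 2: handlers[1] was defined when i = 1, so v defaults to 1.
Step 3: result = 1 + 29 = 30 (default arg fixes the late binding issue)

The answer is 30.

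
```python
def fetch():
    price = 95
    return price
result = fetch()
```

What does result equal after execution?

Step 1: fetch() defines price = 95 in its local scope.
Step 2: return price finds the local variable price = 95.
Step 3: result = 95

The answer is 95.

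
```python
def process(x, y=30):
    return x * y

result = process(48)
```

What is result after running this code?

Step 1: process(48) uses default y = 30.
Step 2: Returns 48 * 30 = 1440.
Step 3: result = 1440

The answer is 1440.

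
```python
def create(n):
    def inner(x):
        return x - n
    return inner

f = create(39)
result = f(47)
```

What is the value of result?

Step 1: create(39) creates a closure capturing n = 39.
Step 2: f(47) computes 47 - 39 = 8.
Step 3: result = 8

The answer is 8.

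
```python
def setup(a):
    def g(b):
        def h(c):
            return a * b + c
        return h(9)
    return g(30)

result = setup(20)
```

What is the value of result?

Step 1: a = 20, b = 30, c = 9.
Step 2: h() computes a * b + c = 20 * 30 + 9 = 609.
Step 3: result = 609

The answer is 609.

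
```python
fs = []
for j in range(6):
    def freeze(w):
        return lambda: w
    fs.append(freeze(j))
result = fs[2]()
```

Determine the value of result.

Step 1: freeze(j) creates a new scope capturing w = j at call time.
Step 2: fs[2] = freeze(2), so its lambda captures w = 2.
Step 3: result = 2 (closure factory fixes late binding)

The answer is 2.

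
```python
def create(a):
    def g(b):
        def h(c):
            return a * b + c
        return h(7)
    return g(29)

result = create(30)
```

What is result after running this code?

Step 1: a = 30, b = 29, c = 7.
Step 2: h() computes a * b + c = 30 * 29 + 7 = 877.
Step 3: result = 877

The answer is 877.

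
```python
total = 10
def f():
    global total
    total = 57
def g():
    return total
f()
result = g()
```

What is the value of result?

Step 1: total = 10.
Step 2: f() sets global total = 57.
Step 3: g() reads global total = 57. result = 57

The answer is 57.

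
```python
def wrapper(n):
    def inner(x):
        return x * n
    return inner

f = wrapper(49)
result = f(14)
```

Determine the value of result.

Step 1: wrapper(49) creates a closure capturing n = 49.
Step 2: f(14) computes 14 * 49 = 686.
Step 3: result = 686

The answer is 686.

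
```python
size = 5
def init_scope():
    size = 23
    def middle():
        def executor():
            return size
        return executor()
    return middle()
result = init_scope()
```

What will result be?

Step 1: init_scope() defines size = 23. middle() and executor() have no local size.
Step 2: executor() checks local (none), enclosing middle() (none), enclosing init_scope() and finds size = 23.
Step 3: result = 23

The answer is 23.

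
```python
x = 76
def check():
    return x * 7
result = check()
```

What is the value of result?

Step 1: x = 76 is defined globally.
Step 2: check() looks up x from global scope = 76, then computes 76 * 7 = 532.
Step 3: result = 532

The answer is 532.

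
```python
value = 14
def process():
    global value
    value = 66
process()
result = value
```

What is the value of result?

Step 1: value = 14 globally.
Step 2: process() declares global value and sets it to 66.
Step 3: After process(), global value = 66. result = 66

The answer is 66.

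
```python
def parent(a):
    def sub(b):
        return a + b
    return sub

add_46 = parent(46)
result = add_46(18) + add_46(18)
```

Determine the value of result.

Step 1: add_46 captures a = 46.
Step 2: add_46(18) = 46 + 18 = 64, called twice.
Step 3: result = 64 + 64 = 128

The answer is 128.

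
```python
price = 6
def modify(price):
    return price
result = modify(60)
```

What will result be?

Step 1: Global price = 6.
Step 2: modify(60) takes parameter price = 60, which shadows the global.
Step 3: result = 60

The answer is 60.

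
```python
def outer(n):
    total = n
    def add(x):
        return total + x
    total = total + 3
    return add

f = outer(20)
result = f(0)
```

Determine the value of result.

Step 1: outer(20) sets total = 20, then total = 20 + 3 = 23.
Step 2: Closures capture by reference, so add sees total = 23.
Step 3: f(0) returns 23 + 0 = 23

The answer is 23.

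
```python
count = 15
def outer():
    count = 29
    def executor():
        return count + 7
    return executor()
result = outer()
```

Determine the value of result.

Step 1: outer() shadows global count with count = 29.
Step 2: executor() finds count = 29 in enclosing scope, computes 29 + 7 = 36.
Step 3: result = 36

The answer is 36.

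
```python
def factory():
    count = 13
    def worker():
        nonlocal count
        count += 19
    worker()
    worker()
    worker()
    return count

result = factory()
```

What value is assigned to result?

Step 1: count starts at 13.
Step 2: worker() is called 3 times, each adding 19.
Step 3: count = 13 + 19 * 3 = 70

The answer is 70.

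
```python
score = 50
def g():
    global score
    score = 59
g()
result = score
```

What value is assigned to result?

Step 1: score = 50 globally.
Step 2: g() declares global score and sets it to 59.
Step 3: After g(), global score = 59. result = 59

The answer is 59.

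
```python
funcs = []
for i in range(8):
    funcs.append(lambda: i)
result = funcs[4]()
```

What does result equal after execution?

Step 1: The loop creates 8 lambdas, all referencing the same variable i.
Step 2: After the loop, i = 7 (final value).
Step 3: funcs[4]() looks up i at call time and finds 7. This is the late binding gotcha. result = 7

The answer is 7.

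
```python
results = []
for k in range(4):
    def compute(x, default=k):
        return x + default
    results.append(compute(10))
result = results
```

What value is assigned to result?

Step 1: Default argument default=k is evaluated at function definition time.
Step 2: Each iteration creates compute with default = current k value.
Step 3: compute(10) returns 10 + default. results = [10, 11, 12, 13]

The answer is [10, 11, 12, 13].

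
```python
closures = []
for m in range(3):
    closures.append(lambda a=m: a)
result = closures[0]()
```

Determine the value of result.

Step 1: Default argument a=m captures m's value at each iteration.
Step 2: closures[0] captured a = 0 when m was 0.
Step 3: result = 0

The answer is 0.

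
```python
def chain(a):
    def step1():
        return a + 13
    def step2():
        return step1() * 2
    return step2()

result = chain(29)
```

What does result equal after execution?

Step 1: chain(29) captures a = 29.
Step 2: step2() calls step1() which returns 29 + 13 = 42.
Step 3: step2() returns 42 * 2 = 84

The answer is 84.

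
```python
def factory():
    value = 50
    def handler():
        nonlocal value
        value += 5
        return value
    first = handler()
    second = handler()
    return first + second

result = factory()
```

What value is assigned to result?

Step 1: value starts at 50.
Step 2: First call: value = 50 + 5 = 55, returns 55.
Step 3: Second call: value = 55 + 5 = 60, returns 60.
Step 4: result = 55 + 60 = 115

The answer is 115.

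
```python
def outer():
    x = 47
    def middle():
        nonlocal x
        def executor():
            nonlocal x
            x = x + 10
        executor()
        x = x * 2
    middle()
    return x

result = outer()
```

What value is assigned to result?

Step 1: x = 47.
Step 2: executor() adds 10: x = 47 + 10 = 57.
Step 3: middle() doubles: x = 57 * 2 = 114.
Step 4: result = 114

The answer is 114.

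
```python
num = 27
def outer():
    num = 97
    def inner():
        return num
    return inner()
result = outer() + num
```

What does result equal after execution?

Step 1: Global num = 27. outer() shadows with num = 97.
Step 2: inner() returns enclosing num = 97. outer() = 97.
Step 3: result = 97 + global num (27) = 124

The answer is 124.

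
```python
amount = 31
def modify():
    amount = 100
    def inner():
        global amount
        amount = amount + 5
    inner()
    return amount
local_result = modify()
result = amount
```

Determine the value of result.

Step 1: Global amount = 31. modify() creates local amount = 100.
Step 2: inner() declares global amount and adds 5: global amount = 31 + 5 = 36.
Step 3: modify() returns its local amount = 100 (unaffected by inner).
Step 4: result = global amount = 36

The answer is 36.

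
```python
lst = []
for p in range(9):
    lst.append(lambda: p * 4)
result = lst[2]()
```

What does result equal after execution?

Step 1: All lambdas reference the same variable p (late binding).
Step 2: After the loop, p = 8. Every lambda returns p * 4.
Step 3: lst[2]() = 8 * 4 = 32

The answer is 32.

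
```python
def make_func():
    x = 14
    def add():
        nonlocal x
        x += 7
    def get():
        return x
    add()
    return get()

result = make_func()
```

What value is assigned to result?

Step 1: x = 14. add() modifies it via nonlocal, get() reads it.
Step 2: add() makes x = 14 + 7 = 21.
Step 3: get() returns 21. result = 21

The answer is 21.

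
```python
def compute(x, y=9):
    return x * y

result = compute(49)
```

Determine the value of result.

Step 1: compute(49) uses default y = 9.
Step 2: Returns 49 * 9 = 441.
Step 3: result = 441

The answer is 441.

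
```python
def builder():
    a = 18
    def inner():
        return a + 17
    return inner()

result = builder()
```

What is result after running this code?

Step 1: builder() defines a = 18.
Step 2: inner() reads a = 18 from enclosing scope, returns 18 + 17 = 35.
Step 3: result = 35

The answer is 35.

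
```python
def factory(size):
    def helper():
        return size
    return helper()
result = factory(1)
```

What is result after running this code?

Step 1: factory(1) binds parameter size = 1.
Step 2: helper() looks up size in enclosing scope and finds the parameter size = 1.
Step 3: result = 1

The answer is 1.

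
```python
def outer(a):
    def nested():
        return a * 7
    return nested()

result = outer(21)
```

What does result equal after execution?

Step 1: outer(21) binds parameter a = 21.
Step 2: nested() accesses a = 21 from enclosing scope.
Step 3: result = 21 * 7 = 147

The answer is 147.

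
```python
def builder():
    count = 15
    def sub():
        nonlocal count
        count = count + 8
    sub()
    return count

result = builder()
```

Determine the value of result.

Step 1: builder() sets count = 15.
Step 2: sub() uses nonlocal to modify count in builder's scope: count = 15 + 8 = 23.
Step 3: builder() returns the modified count = 23

The answer is 23.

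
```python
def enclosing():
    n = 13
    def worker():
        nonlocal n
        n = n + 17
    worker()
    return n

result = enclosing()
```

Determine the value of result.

Step 1: enclosing() sets n = 13.
Step 2: worker() uses nonlocal to modify n in enclosing's scope: n = 13 + 17 = 30.
Step 3: enclosing() returns the modified n = 30

The answer is 30.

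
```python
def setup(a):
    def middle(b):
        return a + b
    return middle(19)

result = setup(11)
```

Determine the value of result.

Step 1: setup(11) passes a = 11.
Step 2: middle(19) has b = 19, reads a = 11 from enclosing.
Step 3: result = 11 + 19 = 30

The answer is 30.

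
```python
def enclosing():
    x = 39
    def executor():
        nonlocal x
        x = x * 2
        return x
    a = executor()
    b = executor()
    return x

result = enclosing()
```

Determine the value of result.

Step 1: x starts at 39.
Step 2: First executor(): x = 39 * 2 = 78.
Step 3: Second executor(): x = 78 * 2 = 156.
Step 4: result = 156

The answer is 156.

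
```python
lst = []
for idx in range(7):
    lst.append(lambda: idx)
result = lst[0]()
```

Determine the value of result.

Step 1: The loop creates 7 lambdas, all referencing the same variable idx.
Step 2: After the loop, idx = 6 (final value).
Step 3: lst[0]() looks up idx at call time and finds 6. This is the late binding gotcha. result = 6

The answer is 6.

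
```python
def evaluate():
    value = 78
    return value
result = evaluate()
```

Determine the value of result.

Step 1: evaluate() defines value = 78 in its local scope.
Step 2: return value finds the local variable value = 78.
Step 3: result = 78

The answer is 78.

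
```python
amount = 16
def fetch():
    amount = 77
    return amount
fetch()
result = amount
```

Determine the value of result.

Step 1: amount = 16 globally.
Step 2: fetch() creates a LOCAL amount = 77 (no global keyword!).
Step 3: The global amount is unchanged. result = 16

The answer is 16.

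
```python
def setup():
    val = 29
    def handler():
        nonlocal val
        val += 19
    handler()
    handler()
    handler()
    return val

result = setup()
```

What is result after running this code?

Step 1: val starts at 29.
Step 2: handler() is called 3 times, each adding 19.
Step 3: val = 29 + 19 * 3 = 86

The answer is 86.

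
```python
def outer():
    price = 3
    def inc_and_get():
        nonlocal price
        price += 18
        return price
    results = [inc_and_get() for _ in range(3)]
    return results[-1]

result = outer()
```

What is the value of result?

Step 1: price = 3.
Step 2: Three calls to inc_and_get(), each adding 18.
Step 3: Last value = 3 + 18 * 3 = 57

The answer is 57.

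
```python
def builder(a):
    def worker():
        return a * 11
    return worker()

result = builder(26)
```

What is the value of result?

Step 1: builder(26) binds parameter a = 26.
Step 2: worker() accesses a = 26 from enclosing scope.
Step 3: result = 26 * 11 = 286

The answer is 286.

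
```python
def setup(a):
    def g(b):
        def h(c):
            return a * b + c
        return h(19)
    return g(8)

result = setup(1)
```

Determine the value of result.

Step 1: a = 1, b = 8, c = 19.
Step 2: h() computes a * b + c = 1 * 8 + 19 = 27.
Step 3: result = 27

The answer is 27.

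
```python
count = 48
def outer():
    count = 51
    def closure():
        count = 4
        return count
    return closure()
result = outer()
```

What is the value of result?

Step 1: Three scopes define count: global (48), outer (51), closure (4).
Step 2: closure() has its own local count = 4, which shadows both enclosing and global.
Step 3: result = 4 (local wins in LEGB)

The answer is 4.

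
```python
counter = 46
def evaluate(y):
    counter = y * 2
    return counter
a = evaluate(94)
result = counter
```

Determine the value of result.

Step 1: Global counter = 46.
Step 2: evaluate(94) creates local counter = 94 * 2 = 188.
Step 3: Global counter unchanged because no global keyword. result = 46

The answer is 46.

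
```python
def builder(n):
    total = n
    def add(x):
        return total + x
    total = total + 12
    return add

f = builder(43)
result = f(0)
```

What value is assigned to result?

Step 1: builder(43) sets total = 43, then total = 43 + 12 = 55.
Step 2: Closures capture by reference, so add sees total = 55.
Step 3: f(0) returns 55 + 0 = 55

The answer is 55.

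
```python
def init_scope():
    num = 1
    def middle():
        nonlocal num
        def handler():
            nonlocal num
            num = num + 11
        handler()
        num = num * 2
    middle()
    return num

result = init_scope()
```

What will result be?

Step 1: num = 1.
Step 2: handler() adds 11: num = 1 + 11 = 12.
Step 3: middle() doubles: num = 12 * 2 = 24.
Step 4: result = 24

The answer is 24.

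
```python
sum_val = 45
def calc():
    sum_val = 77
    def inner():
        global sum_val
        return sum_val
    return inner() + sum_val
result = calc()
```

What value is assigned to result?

Step 1: Global sum_val = 45. calc() shadows with local sum_val = 77.
Step 2: inner() uses global keyword, so inner() returns global sum_val = 45.
Step 3: calc() returns 45 + 77 = 122

The answer is 122.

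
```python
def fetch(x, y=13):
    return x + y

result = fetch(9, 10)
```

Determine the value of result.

Step 1: fetch(9, 10) overrides default y with 10.
Step 2: Returns 9 + 10 = 19.
Step 3: result = 19

The answer is 19.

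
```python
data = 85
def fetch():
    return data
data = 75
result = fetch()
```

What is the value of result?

Step 1: data is first set to 85, then reassigned to 75.
Step 2: fetch() is called after the reassignment, so it looks up the current global data = 75.
Step 3: result = 75

The answer is 75.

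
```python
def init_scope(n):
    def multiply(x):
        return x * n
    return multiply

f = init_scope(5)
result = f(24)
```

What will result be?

Step 1: init_scope(5) returns multiply closure with n = 5.
Step 2: f(24) computes 24 * 5 = 120.
Step 3: result = 120

The answer is 120.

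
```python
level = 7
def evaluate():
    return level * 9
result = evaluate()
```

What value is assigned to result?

Step 1: level = 7 is defined globally.
Step 2: evaluate() looks up level from global scope = 7, then computes 7 * 9 = 63.
Step 3: result = 63

The answer is 63.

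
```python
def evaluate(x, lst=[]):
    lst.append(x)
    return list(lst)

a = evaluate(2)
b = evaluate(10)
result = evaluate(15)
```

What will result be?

Step 1: Default list is shared. list() creates copies for return values.
Step 2: Internal list grows: [2] -> [2, 10] -> [2, 10, 15].
Step 3: result = [2, 10, 15]

The answer is [2, 10, 15].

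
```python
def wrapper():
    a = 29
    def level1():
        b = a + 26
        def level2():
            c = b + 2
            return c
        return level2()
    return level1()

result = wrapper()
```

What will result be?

Step 1: a = 29. b = a + 26 = 55.
Step 2: c = b + 2 = 55 + 2 = 57.
Step 3: result = 57

The answer is 57.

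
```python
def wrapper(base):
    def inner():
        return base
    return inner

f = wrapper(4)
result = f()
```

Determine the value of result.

Step 1: wrapper(4) creates closure capturing base = 4.
Step 2: f() returns the captured base = 4.
Step 3: result = 4

The answer is 4.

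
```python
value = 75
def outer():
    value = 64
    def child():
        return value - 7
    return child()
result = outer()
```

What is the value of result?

Step 1: outer() shadows global value with value = 64.
Step 2: child() finds value = 64 in enclosing scope, computes 64 - 7 = 57.
Step 3: result = 57

The answer is 57.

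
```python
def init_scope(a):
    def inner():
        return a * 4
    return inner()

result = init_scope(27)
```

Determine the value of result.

Step 1: init_scope(27) binds parameter a = 27.
Step 2: inner() accesses a = 27 from enclosing scope.
Step 3: result = 27 * 4 = 108

The answer is 108.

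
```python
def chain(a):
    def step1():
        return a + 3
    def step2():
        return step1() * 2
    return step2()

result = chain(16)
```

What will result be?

Step 1: chain(16) captures a = 16.
Step 2: step2() calls step1() which returns 16 + 3 = 19.
Step 3: step2() returns 19 * 2 = 38

The answer is 38.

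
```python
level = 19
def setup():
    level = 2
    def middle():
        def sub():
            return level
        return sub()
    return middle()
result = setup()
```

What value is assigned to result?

Step 1: setup() defines level = 2. middle() and sub() have no local level.
Step 2: sub() checks local (none), enclosing middle() (none), enclosing setup() and finds level = 2.
Step 3: result = 2

The answer is 2.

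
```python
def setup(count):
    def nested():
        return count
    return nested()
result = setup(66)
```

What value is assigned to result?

Step 1: setup(66) binds parameter count = 66.
Step 2: nested() looks up count in enclosing scope and finds the parameter count = 66.
Step 3: result = 66

The answer is 66.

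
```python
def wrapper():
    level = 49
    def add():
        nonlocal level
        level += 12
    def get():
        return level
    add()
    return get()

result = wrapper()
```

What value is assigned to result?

Step 1: level = 49. add() modifies it via nonlocal, get() reads it.
Step 2: add() makes level = 49 + 12 = 61.
Step 3: get() returns 61. result = 61

The answer is 61.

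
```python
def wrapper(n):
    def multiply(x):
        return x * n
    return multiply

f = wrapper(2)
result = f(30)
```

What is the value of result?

Step 1: wrapper(2) returns multiply closure with n = 2.
Step 2: f(30) computes 30 * 2 = 60.
Step 3: result = 60

The answer is 60.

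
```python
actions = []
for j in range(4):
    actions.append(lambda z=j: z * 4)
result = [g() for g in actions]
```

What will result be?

Step 1: Default arg z=j captures j at each iteration.
Step 2: actions[k] has z defaulting to k, returns k * 4.
Step 3: result = [0, 4, 8, 12]

The answer is [0, 4, 8, 12].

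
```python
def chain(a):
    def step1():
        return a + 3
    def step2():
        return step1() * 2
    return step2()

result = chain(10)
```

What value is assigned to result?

Step 1: chain(10) captures a = 10.
Step 2: step2() calls step1() which returns 10 + 3 = 13.
Step 3: step2() returns 13 * 2 = 26

The answer is 26.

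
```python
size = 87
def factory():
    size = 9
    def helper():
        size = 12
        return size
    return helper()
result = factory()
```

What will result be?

Step 1: Three scopes define size: global (87), factory (9), helper (12).
Step 2: helper() has its own local size = 12, which shadows both enclosing and global.
Step 3: result = 12 (local wins in LEGB)

The answer is 12.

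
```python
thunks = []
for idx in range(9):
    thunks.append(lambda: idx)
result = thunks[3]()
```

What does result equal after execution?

Step 1: The loop creates 9 lambdas, all referencing the same variable idx.
Step 2: After the loop, idx = 8 (final value).
Step 3: thunks[3]() looks up idx at call time and finds 8. This is the late binding gotcha. result = 8

The answer is 8.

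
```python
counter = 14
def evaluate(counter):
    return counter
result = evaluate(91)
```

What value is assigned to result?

Step 1: Global counter = 14.
Step 2: evaluate(91) takes parameter counter = 91, which shadows the global.
Step 3: result = 91

The answer is 91.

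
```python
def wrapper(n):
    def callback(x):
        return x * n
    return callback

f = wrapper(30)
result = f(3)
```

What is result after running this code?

Step 1: wrapper(30) creates a closure capturing n = 30.
Step 2: f(3) computes 3 * 30 = 90.
Step 3: result = 90

The answer is 90.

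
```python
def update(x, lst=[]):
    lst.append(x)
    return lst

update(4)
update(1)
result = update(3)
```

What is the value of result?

Step 1: Mutable default argument gotcha! The list [] is created once.
Step 2: Each call appends to the SAME list: [4], [4, 1], [4, 1, 3].
Step 3: result = [4, 1, 3]

The answer is [4, 1, 3].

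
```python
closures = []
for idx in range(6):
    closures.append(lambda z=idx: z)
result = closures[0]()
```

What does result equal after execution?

Step 1: Default argument z=idx captures idx's value at each iteration.
Step 2: closures[0] captured z = 0 when idx was 0.
Step 3: result = 0

The answer is 0.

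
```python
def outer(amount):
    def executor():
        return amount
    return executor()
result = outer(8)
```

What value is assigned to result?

Step 1: outer(8) binds parameter amount = 8.
Step 2: executor() looks up amount in enclosing scope and finds the parameter amount = 8.
Step 3: result = 8

The answer is 8.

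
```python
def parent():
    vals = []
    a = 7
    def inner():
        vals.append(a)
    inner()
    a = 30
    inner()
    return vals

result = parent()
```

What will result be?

Step 1: a = 7. inner() appends current a to vals.
Step 2: First inner(): appends 7. Then a = 30.
Step 3: Second inner(): appends 30 (closure sees updated a). result = [7, 30]

The answer is [7, 30].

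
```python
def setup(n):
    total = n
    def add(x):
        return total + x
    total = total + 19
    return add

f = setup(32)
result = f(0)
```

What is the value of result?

Step 1: setup(32) sets total = 32, then total = 32 + 19 = 51.
Step 2: Closures capture by reference, so add sees total = 51.
Step 3: f(0) returns 51 + 0 = 51

The answer is 51.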